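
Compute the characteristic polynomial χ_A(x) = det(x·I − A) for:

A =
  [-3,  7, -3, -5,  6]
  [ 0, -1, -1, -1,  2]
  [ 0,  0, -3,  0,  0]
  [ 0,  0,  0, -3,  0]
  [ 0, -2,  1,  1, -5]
x^5 + 15*x^4 + 90*x^3 + 270*x^2 + 405*x + 243

Expanding det(x·I − A) (e.g. by cofactor expansion or by noting that A is similar to its Jordan form J, which has the same characteristic polynomial as A) gives
  χ_A(x) = x^5 + 15*x^4 + 90*x^3 + 270*x^2 + 405*x + 243
which factors as (x + 3)^5. The eigenvalues (with algebraic multiplicities) are λ = -3 with multiplicity 5.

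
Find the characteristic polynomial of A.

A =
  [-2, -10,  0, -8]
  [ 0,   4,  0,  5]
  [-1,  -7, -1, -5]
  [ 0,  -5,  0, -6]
x^4 + 5*x^3 + 9*x^2 + 7*x + 2

Expanding det(x·I − A) (e.g. by cofactor expansion or by noting that A is similar to its Jordan form J, which has the same characteristic polynomial as A) gives
  χ_A(x) = x^4 + 5*x^3 + 9*x^2 + 7*x + 2
which factors as (x + 1)^3*(x + 2). The eigenvalues (with algebraic multiplicities) are λ = -2 with multiplicity 1, λ = -1 with multiplicity 3.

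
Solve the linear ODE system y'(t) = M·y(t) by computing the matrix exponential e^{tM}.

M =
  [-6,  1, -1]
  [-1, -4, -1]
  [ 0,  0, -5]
e^{tM} =
  [-t*exp(-5*t) + exp(-5*t), t*exp(-5*t), -t*exp(-5*t)]
  [-t*exp(-5*t), t*exp(-5*t) + exp(-5*t), -t*exp(-5*t)]
  [0, 0, exp(-5*t)]

Strategy: write M = P · J · P⁻¹ where J is a Jordan canonical form, so e^{tM} = P · e^{tJ} · P⁻¹, and e^{tJ} can be computed block-by-block.

M has Jordan form
J =
  [-5,  1,  0]
  [ 0, -5,  0]
  [ 0,  0, -5]
(up to reordering of blocks).

Per-block formulas:
  For a 1×1 block at λ = -5: exp(t · [-5]) = [e^(-5t)].
  For a 2×2 Jordan block J_2(-5): exp(t · J_2(-5)) = e^(-5t)·(I + t·N), where N is the 2×2 nilpotent shift.

After assembling e^{tJ} and conjugating by P, we get:

e^{tM} =
  [-t*exp(-5*t) + exp(-5*t), t*exp(-5*t), -t*exp(-5*t)]
  [-t*exp(-5*t), t*exp(-5*t) + exp(-5*t), -t*exp(-5*t)]
  [0, 0, exp(-5*t)]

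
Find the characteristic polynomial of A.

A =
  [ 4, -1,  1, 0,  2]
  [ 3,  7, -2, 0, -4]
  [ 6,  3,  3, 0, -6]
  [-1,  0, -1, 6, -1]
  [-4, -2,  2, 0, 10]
x^5 - 30*x^4 + 360*x^3 - 2160*x^2 + 6480*x - 7776

Expanding det(x·I − A) (e.g. by cofactor expansion or by noting that A is similar to its Jordan form J, which has the same characteristic polynomial as A) gives
  χ_A(x) = x^5 - 30*x^4 + 360*x^3 - 2160*x^2 + 6480*x - 7776
which factors as (x - 6)^5. The eigenvalues (with algebraic multiplicities) are λ = 6 with multiplicity 5.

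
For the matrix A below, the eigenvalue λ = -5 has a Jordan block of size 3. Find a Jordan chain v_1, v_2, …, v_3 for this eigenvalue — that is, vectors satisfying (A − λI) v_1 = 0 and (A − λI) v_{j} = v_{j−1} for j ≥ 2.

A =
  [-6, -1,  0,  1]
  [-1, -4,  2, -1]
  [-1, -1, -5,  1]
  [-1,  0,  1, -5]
A Jordan chain for λ = -5 of length 3:
v_1 = (1, -1, 1, 0)ᵀ
v_2 = (-1, -1, -1, -1)ᵀ
v_3 = (1, 0, 0, 0)ᵀ

Let N = A − (-5)·I. We want v_3 with N^3 v_3 = 0 but N^2 v_3 ≠ 0; then v_{j-1} := N · v_j for j = 3, …, 2.

Pick v_3 = (1, 0, 0, 0)ᵀ.
Then v_2 = N · v_3 = (-1, -1, -1, -1)ᵀ.
Then v_1 = N · v_2 = (1, -1, 1, 0)ᵀ.

Sanity check: (A − (-5)·I) v_1 = (0, 0, 0, 0)ᵀ = 0. ✓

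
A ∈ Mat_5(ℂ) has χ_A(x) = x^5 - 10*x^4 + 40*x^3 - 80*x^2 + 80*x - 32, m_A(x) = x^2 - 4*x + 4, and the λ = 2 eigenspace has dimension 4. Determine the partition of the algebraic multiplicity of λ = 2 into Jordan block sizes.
Block sizes for λ = 2: [2, 1, 1, 1]

Step 1 — from the characteristic polynomial, algebraic multiplicity of λ = 2 is 5. From dim ker(A − (2)·I) = 4, there are exactly 4 Jordan blocks for λ = 2.
Step 2 — from the minimal polynomial, the factor (x − 2)^2 tells us the largest block for λ = 2 has size 2.
Step 3 — with total size 5, 4 blocks, and largest block 2, the block sizes (in nonincreasing order) are [2, 1, 1, 1].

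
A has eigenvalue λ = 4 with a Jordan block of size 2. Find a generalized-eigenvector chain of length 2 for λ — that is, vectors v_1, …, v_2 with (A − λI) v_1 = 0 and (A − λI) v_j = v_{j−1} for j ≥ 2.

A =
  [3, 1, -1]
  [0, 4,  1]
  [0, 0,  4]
A Jordan chain for λ = 4 of length 2:
v_1 = (-1, -1, 0)ᵀ
v_2 = (2, 0, -1)ᵀ

Let N = A − (4)·I. We want v_2 with N^2 v_2 = 0 but N^1 v_2 ≠ 0; then v_{j-1} := N · v_j for j = 2, …, 2.

Pick v_2 = (2, 0, -1)ᵀ.
Then v_1 = N · v_2 = (-1, -1, 0)ᵀ.

Sanity check: (A − (4)·I) v_1 = (0, 0, 0)ᵀ = 0. ✓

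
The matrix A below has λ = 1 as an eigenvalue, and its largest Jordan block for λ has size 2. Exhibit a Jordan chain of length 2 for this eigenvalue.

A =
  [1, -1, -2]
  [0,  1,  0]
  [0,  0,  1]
A Jordan chain for λ = 1 of length 2:
v_1 = (-1, 0, 0)ᵀ
v_2 = (0, 1, 0)ᵀ

Let N = A − (1)·I. We want v_2 with N^2 v_2 = 0 but N^1 v_2 ≠ 0; then v_{j-1} := N · v_j for j = 2, …, 2.

Pick v_2 = (0, 1, 0)ᵀ.
Then v_1 = N · v_2 = (-1, 0, 0)ᵀ.

Sanity check: (A − (1)·I) v_1 = (0, 0, 0)ᵀ = 0. ✓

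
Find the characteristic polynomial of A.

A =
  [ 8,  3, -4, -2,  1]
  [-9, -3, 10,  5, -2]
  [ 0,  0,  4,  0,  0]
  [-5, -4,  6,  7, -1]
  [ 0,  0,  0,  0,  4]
x^5 - 20*x^4 + 160*x^3 - 640*x^2 + 1280*x - 1024

Expanding det(x·I − A) (e.g. by cofactor expansion or by noting that A is similar to its Jordan form J, which has the same characteristic polynomial as A) gives
  χ_A(x) = x^5 - 20*x^4 + 160*x^3 - 640*x^2 + 1280*x - 1024
which factors as (x - 4)^5. The eigenvalues (with algebraic multiplicities) are λ = 4 with multiplicity 5.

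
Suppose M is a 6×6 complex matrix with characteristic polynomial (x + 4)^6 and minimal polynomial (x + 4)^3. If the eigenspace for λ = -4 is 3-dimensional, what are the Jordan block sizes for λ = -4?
Block sizes for λ = -4: [3, 2, 1]

Step 1 — from the characteristic polynomial, algebraic multiplicity of λ = -4 is 6. From dim ker(M − (-4)·I) = 3, there are exactly 3 Jordan blocks for λ = -4.
Step 2 — from the minimal polynomial, the factor (x + 4)^3 tells us the largest block for λ = -4 has size 3.
Step 3 — with total size 6, 3 blocks, and largest block 3, the block sizes (in nonincreasing order) are [3, 2, 1].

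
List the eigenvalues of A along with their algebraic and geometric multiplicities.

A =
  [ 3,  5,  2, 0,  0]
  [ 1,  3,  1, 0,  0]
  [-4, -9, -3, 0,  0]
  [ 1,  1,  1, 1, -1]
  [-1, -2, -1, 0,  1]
λ = 1: alg = 5, geom = 2

Step 1 — factor the characteristic polynomial to read off the algebraic multiplicities:
  χ_A(x) = (x - 1)^5

Step 2 — compute geometric multiplicities via the rank-nullity identity g(λ) = n − rank(A − λI):
  rank(A − (1)·I) = 3, so dim ker(A − (1)·I) = n − 3 = 2

Summary:
  λ = 1: algebraic multiplicity = 5, geometric multiplicity = 2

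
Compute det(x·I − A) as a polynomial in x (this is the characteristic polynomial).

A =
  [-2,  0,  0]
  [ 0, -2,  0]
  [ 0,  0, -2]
x^3 + 6*x^2 + 12*x + 8

Expanding det(x·I − A) (e.g. by cofactor expansion or by noting that A is similar to its Jordan form J, which has the same characteristic polynomial as A) gives
  χ_A(x) = x^3 + 6*x^2 + 12*x + 8
which factors as (x + 2)^3. The eigenvalues (with algebraic multiplicities) are λ = -2 with multiplicity 3.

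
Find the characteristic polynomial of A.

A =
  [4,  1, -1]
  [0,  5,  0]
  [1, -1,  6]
x^3 - 15*x^2 + 75*x - 125

Expanding det(x·I − A) (e.g. by cofactor expansion or by noting that A is similar to its Jordan form J, which has the same characteristic polynomial as A) gives
  χ_A(x) = x^3 - 15*x^2 + 75*x - 125
which factors as (x - 5)^3. The eigenvalues (with algebraic multiplicities) are λ = 5 with multiplicity 3.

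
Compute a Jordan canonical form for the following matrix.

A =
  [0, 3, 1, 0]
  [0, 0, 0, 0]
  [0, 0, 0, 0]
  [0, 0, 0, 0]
J_2(0) ⊕ J_1(0) ⊕ J_1(0)

The characteristic polynomial is
  det(x·I − A) = x^4

Eigenvalues and multiplicities (the geometric multiplicity of λ is n − rank(A − λI), which equals the number of Jordan blocks for λ):
  λ = 0: algebraic multiplicity = 4, geometric multiplicity = 3

Determining the block sizes for each eigenvalue:
  λ = 0: 3 blocks summing to 4 forces exactly one block of size 2 and the rest size 1 → block sizes [2, 1, 1]

Assembling the blocks gives a Jordan form
J =
  [0, 1, 0, 0]
  [0, 0, 0, 0]
  [0, 0, 0, 0]
  [0, 0, 0, 0]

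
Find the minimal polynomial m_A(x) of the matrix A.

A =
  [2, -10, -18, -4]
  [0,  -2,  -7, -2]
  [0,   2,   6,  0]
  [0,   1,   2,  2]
x^3 - 6*x^2 + 12*x - 8

The characteristic polynomial is χ_A(x) = (x - 2)^4, so the eigenvalues are known. The minimal polynomial is
  m_A(x) = Π_λ (x − λ)^{k_λ}
where k_λ is the size of the *largest* Jordan block for λ (equivalently, the smallest k with (A − λI)^k v = 0 for every generalised eigenvector v of λ).

  λ = 2: largest Jordan block has size 3, contributing (x − 2)^3

So m_A(x) = (x - 2)^3 = x^3 - 6*x^2 + 12*x - 8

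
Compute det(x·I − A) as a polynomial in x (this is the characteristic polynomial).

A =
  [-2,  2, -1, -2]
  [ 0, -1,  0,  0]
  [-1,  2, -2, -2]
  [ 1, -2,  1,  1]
x^4 + 4*x^3 + 6*x^2 + 4*x + 1

Expanding det(x·I − A) (e.g. by cofactor expansion or by noting that A is similar to its Jordan form J, which has the same characteristic polynomial as A) gives
  χ_A(x) = x^4 + 4*x^3 + 6*x^2 + 4*x + 1
which factors as (x + 1)^4. The eigenvalues (with algebraic multiplicities) are λ = -1 with multiplicity 4.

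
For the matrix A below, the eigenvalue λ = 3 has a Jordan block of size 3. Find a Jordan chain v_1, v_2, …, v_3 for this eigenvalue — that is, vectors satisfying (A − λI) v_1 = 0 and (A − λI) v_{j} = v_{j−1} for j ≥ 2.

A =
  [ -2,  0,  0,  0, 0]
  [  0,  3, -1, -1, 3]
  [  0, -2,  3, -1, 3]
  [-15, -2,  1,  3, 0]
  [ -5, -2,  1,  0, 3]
A Jordan chain for λ = 3 of length 3:
v_1 = (0, -2, -4, -2, -2)ᵀ
v_2 = (0, 0, -2, -2, -2)ᵀ
v_3 = (0, 1, 0, 0, 0)ᵀ

Let N = A − (3)·I. We want v_3 with N^3 v_3 = 0 but N^2 v_3 ≠ 0; then v_{j-1} := N · v_j for j = 3, …, 2.

Pick v_3 = (0, 1, 0, 0, 0)ᵀ.
Then v_2 = N · v_3 = (0, 0, -2, -2, -2)ᵀ.
Then v_1 = N · v_2 = (0, -2, -4, -2, -2)ᵀ.

Sanity check: (A − (3)·I) v_1 = (0, 0, 0, 0, 0)ᵀ = 0. ✓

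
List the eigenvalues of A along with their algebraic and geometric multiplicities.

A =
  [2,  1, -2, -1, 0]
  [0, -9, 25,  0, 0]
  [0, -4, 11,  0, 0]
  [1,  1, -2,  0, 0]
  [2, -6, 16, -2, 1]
λ = 1: alg = 5, geom = 3

Step 1 — factor the characteristic polynomial to read off the algebraic multiplicities:
  χ_A(x) = (x - 1)^5

Step 2 — compute geometric multiplicities via the rank-nullity identity g(λ) = n − rank(A − λI):
  rank(A − (1)·I) = 2, so dim ker(A − (1)·I) = n − 2 = 3

Summary:
  λ = 1: algebraic multiplicity = 5, geometric multiplicity = 3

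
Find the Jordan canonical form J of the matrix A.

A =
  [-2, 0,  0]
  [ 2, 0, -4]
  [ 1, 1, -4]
J_2(-2) ⊕ J_1(-2)

The characteristic polynomial is
  det(x·I − A) = x^3 + 6*x^2 + 12*x + 8 = (x + 2)^3

Eigenvalues and multiplicities (the geometric multiplicity of λ is n − rank(A − λI), which equals the number of Jordan blocks for λ):
  λ = -2: algebraic multiplicity = 3, geometric multiplicity = 2

Determining the block sizes for each eigenvalue:
  λ = -2: 2 blocks summing to 3 forces exactly one block of size 2 and the rest size 1 → block sizes [2, 1]

Assembling the blocks gives a Jordan form
J =
  [-2,  1,  0]
  [ 0, -2,  0]
  [ 0,  0, -2]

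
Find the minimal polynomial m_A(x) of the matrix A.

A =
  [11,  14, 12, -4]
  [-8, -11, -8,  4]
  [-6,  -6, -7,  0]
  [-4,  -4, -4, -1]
x^2 + 4*x + 3

The characteristic polynomial is χ_A(x) = (x + 1)^2*(x + 3)^2, so the eigenvalues are known. The minimal polynomial is
  m_A(x) = Π_λ (x − λ)^{k_λ}
where k_λ is the size of the *largest* Jordan block for λ (equivalently, the smallest k with (A − λI)^k v = 0 for every generalised eigenvector v of λ).

  λ = -3: largest Jordan block has size 1, contributing (x + 3)
  λ = -1: largest Jordan block has size 1, contributing (x + 1)

So m_A(x) = (x + 1)*(x + 3) = x^2 + 4*x + 3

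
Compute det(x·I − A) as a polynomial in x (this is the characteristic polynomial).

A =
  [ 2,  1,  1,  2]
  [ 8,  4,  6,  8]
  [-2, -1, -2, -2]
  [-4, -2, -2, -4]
x^4

Expanding det(x·I − A) (e.g. by cofactor expansion or by noting that A is similar to its Jordan form J, which has the same characteristic polynomial as A) gives
  χ_A(x) = x^4
which factors as x^4. The eigenvalues (with algebraic multiplicities) are λ = 0 with multiplicity 4.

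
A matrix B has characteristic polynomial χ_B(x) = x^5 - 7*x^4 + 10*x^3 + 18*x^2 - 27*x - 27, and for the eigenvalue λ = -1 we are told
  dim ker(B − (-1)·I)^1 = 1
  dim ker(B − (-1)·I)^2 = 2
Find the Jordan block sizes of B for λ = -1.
Block sizes for λ = -1: [2]

From the dimensions of kernels of powers, the number of Jordan blocks of size at least j is d_j − d_{j−1} where d_j = dim ker(N^j) (with d_0 = 0). Computing the differences gives [1, 1].
The number of blocks of size exactly k is (#blocks of size ≥ k) − (#blocks of size ≥ k + 1), so the partition is: 1 block(s) of size 2.
In nonincreasing order the block sizes are [2].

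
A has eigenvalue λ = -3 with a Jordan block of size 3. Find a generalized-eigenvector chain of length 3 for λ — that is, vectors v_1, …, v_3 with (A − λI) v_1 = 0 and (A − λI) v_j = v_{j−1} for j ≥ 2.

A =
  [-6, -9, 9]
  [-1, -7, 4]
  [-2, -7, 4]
A Jordan chain for λ = -3 of length 3:
v_1 = (0, -1, -1)ᵀ
v_2 = (-3, -1, -2)ᵀ
v_3 = (1, 0, 0)ᵀ

Let N = A − (-3)·I. We want v_3 with N^3 v_3 = 0 but N^2 v_3 ≠ 0; then v_{j-1} := N · v_j for j = 3, …, 2.

Pick v_3 = (1, 0, 0)ᵀ.
Then v_2 = N · v_3 = (-3, -1, -2)ᵀ.
Then v_1 = N · v_2 = (0, -1, -1)ᵀ.

Sanity check: (A − (-3)·I) v_1 = (0, 0, 0)ᵀ = 0. ✓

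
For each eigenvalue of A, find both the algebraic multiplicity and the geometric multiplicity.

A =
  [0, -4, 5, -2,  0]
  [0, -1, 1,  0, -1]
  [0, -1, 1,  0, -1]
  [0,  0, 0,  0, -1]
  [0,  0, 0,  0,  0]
λ = 0: alg = 5, geom = 2

Step 1 — factor the characteristic polynomial to read off the algebraic multiplicities:
  χ_A(x) = x^5

Step 2 — compute geometric multiplicities via the rank-nullity identity g(λ) = n − rank(A − λI):
  rank(A − (0)·I) = 3, so dim ker(A − (0)·I) = n − 3 = 2

Summary:
  λ = 0: algebraic multiplicity = 5, geometric multiplicity = 2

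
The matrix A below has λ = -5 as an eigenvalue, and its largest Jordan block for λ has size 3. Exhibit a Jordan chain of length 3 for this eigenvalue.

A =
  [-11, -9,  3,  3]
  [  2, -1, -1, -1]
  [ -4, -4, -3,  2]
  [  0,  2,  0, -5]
A Jordan chain for λ = -5 of length 3:
v_1 = (6, 0, 8, 4)ᵀ
v_2 = (-6, 2, -4, 0)ᵀ
v_3 = (1, 0, 0, 0)ᵀ

Let N = A − (-5)·I. We want v_3 with N^3 v_3 = 0 but N^2 v_3 ≠ 0; then v_{j-1} := N · v_j for j = 3, …, 2.

Pick v_3 = (1, 0, 0, 0)ᵀ.
Then v_2 = N · v_3 = (-6, 2, -4, 0)ᵀ.
Then v_1 = N · v_2 = (6, 0, 8, 4)ᵀ.

Sanity check: (A − (-5)·I) v_1 = (0, 0, 0, 0)ᵀ = 0. ✓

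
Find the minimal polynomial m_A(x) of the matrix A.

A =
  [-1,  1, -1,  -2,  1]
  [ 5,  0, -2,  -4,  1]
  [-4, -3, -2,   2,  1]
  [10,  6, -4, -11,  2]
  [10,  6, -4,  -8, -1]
x^3 + 9*x^2 + 27*x + 27

The characteristic polynomial is χ_A(x) = (x + 3)^5, so the eigenvalues are known. The minimal polynomial is
  m_A(x) = Π_λ (x − λ)^{k_λ}
where k_λ is the size of the *largest* Jordan block for λ (equivalently, the smallest k with (A − λI)^k v = 0 for every generalised eigenvector v of λ).

  λ = -3: largest Jordan block has size 3, contributing (x + 3)^3

So m_A(x) = (x + 3)^3 = x^3 + 9*x^2 + 27*x + 27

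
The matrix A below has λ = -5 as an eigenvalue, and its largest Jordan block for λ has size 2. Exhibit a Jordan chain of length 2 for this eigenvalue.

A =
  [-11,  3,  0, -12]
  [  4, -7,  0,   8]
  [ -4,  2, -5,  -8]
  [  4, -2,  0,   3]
A Jordan chain for λ = -5 of length 2:
v_1 = (-6, 4, -4, 4)ᵀ
v_2 = (1, 0, 0, 0)ᵀ

Let N = A − (-5)·I. We want v_2 with N^2 v_2 = 0 but N^1 v_2 ≠ 0; then v_{j-1} := N · v_j for j = 2, …, 2.

Pick v_2 = (1, 0, 0, 0)ᵀ.
Then v_1 = N · v_2 = (-6, 4, -4, 4)ᵀ.

Sanity check: (A − (-5)·I) v_1 = (0, 0, 0, 0)ᵀ = 0. ✓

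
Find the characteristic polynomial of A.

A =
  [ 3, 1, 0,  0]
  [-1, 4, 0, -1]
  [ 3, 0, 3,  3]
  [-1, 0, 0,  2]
x^4 - 12*x^3 + 54*x^2 - 108*x + 81

Expanding det(x·I − A) (e.g. by cofactor expansion or by noting that A is similar to its Jordan form J, which has the same characteristic polynomial as A) gives
  χ_A(x) = x^4 - 12*x^3 + 54*x^2 - 108*x + 81
which factors as (x - 3)^4. The eigenvalues (with algebraic multiplicities) are λ = 3 with multiplicity 4.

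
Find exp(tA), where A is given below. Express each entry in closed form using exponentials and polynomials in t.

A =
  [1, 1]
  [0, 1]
e^{tA} =
  [exp(t), t*exp(t)]
  [0, exp(t)]

Strategy: write A = P · J · P⁻¹ where J is a Jordan canonical form, so e^{tA} = P · e^{tJ} · P⁻¹, and e^{tJ} can be computed block-by-block.

A has Jordan form
J =
  [1, 1]
  [0, 1]
(up to reordering of blocks).

Per-block formulas:
  For a 2×2 Jordan block J_2(1): exp(t · J_2(1)) = e^(1t)·(I + t·N), where N is the 2×2 nilpotent shift.

After assembling e^{tJ} and conjugating by P, we get:

e^{tA} =
  [exp(t), t*exp(t)]
  [0, exp(t)]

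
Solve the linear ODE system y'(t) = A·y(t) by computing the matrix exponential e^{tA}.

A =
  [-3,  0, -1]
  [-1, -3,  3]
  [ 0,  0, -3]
e^{tA} =
  [exp(-3*t), 0, -t*exp(-3*t)]
  [-t*exp(-3*t), exp(-3*t), t^2*exp(-3*t)/2 + 3*t*exp(-3*t)]
  [0, 0, exp(-3*t)]

Strategy: write A = P · J · P⁻¹ where J is a Jordan canonical form, so e^{tA} = P · e^{tJ} · P⁻¹, and e^{tJ} can be computed block-by-block.

A has Jordan form
J =
  [-3,  1,  0]
  [ 0, -3,  1]
  [ 0,  0, -3]
(up to reordering of blocks).

Per-block formulas:
  For a 3×3 Jordan block J_3(-3): exp(t · J_3(-3)) = e^(-3t)·(I + t·N + (t^2/2)·N^2), where N is the 3×3 nilpotent shift.

After assembling e^{tJ} and conjugating by P, we get:

e^{tA} =
  [exp(-3*t), 0, -t*exp(-3*t)]
  [-t*exp(-3*t), exp(-3*t), t^2*exp(-3*t)/2 + 3*t*exp(-3*t)]
  [0, 0, exp(-3*t)]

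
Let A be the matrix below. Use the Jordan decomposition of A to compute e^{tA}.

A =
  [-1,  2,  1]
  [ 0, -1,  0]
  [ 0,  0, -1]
e^{tA} =
  [exp(-t), 2*t*exp(-t), t*exp(-t)]
  [0, exp(-t), 0]
  [0, 0, exp(-t)]

Strategy: write A = P · J · P⁻¹ where J is a Jordan canonical form, so e^{tA} = P · e^{tJ} · P⁻¹, and e^{tJ} can be computed block-by-block.

A has Jordan form
J =
  [-1,  1,  0]
  [ 0, -1,  0]
  [ 0,  0, -1]
(up to reordering of blocks).

Per-block formulas:
  For a 1×1 block at λ = -1: exp(t · [-1]) = [e^(-1t)].
  For a 2×2 Jordan block J_2(-1): exp(t · J_2(-1)) = e^(-1t)·(I + t·N), where N is the 2×2 nilpotent shift.

After assembling e^{tJ} and conjugating by P, we get:

e^{tA} =
  [exp(-t), 2*t*exp(-t), t*exp(-t)]
  [0, exp(-t), 0]
  [0, 0, exp(-t)]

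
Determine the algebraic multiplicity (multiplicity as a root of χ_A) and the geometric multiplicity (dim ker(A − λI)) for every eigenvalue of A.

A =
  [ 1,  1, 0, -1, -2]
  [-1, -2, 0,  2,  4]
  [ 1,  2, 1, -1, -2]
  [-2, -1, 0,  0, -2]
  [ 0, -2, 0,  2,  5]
λ = 1: alg = 5, geom = 3

Step 1 — factor the characteristic polynomial to read off the algebraic multiplicities:
  χ_A(x) = (x - 1)^5

Step 2 — compute geometric multiplicities via the rank-nullity identity g(λ) = n − rank(A − λI):
  rank(A − (1)·I) = 2, so dim ker(A − (1)·I) = n − 2 = 3

Summary:
  λ = 1: algebraic multiplicity = 5, geometric multiplicity = 3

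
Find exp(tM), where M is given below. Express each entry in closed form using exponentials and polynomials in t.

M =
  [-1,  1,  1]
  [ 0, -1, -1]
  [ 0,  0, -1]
e^{tM} =
  [exp(-t), t*exp(-t), -t^2*exp(-t)/2 + t*exp(-t)]
  [0, exp(-t), -t*exp(-t)]
  [0, 0, exp(-t)]

Strategy: write M = P · J · P⁻¹ where J is a Jordan canonical form, so e^{tM} = P · e^{tJ} · P⁻¹, and e^{tJ} can be computed block-by-block.

M has Jordan form
J =
  [-1,  1,  0]
  [ 0, -1,  1]
  [ 0,  0, -1]
(up to reordering of blocks).

Per-block formulas:
  For a 3×3 Jordan block J_3(-1): exp(t · J_3(-1)) = e^(-1t)·(I + t·N + (t^2/2)·N^2), where N is the 3×3 nilpotent shift.

After assembling e^{tJ} and conjugating by P, we get:

e^{tM} =
  [exp(-t), t*exp(-t), -t^2*exp(-t)/2 + t*exp(-t)]
  [0, exp(-t), -t*exp(-t)]
  [0, 0, exp(-t)]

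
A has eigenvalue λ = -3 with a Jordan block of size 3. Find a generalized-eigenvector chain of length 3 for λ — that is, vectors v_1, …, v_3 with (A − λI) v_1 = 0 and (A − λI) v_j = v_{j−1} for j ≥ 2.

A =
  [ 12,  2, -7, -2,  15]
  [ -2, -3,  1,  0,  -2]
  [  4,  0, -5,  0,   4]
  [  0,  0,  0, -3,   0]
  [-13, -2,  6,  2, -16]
A Jordan chain for λ = -3 of length 3:
v_1 = (-2, 0, 0, 0, 2)ᵀ
v_2 = (15, -2, 4, 0, -13)ᵀ
v_3 = (1, 0, 0, 0, 0)ᵀ

Let N = A − (-3)·I. We want v_3 with N^3 v_3 = 0 but N^2 v_3 ≠ 0; then v_{j-1} := N · v_j for j = 3, …, 2.

Pick v_3 = (1, 0, 0, 0, 0)ᵀ.
Then v_2 = N · v_3 = (15, -2, 4, 0, -13)ᵀ.
Then v_1 = N · v_2 = (-2, 0, 0, 0, 2)ᵀ.

Sanity check: (A − (-3)·I) v_1 = (0, 0, 0, 0, 0)ᵀ = 0. ✓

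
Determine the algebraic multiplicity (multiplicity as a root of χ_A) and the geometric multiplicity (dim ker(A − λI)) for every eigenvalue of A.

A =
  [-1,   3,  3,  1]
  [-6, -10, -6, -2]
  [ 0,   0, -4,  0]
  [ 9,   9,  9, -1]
λ = -4: alg = 4, geom = 3

Step 1 — factor the characteristic polynomial to read off the algebraic multiplicities:
  χ_A(x) = (x + 4)^4

Step 2 — compute geometric multiplicities via the rank-nullity identity g(λ) = n − rank(A − λI):
  rank(A − (-4)·I) = 1, so dim ker(A − (-4)·I) = n − 1 = 3

Summary:
  λ = -4: algebraic multiplicity = 4, geometric multiplicity = 3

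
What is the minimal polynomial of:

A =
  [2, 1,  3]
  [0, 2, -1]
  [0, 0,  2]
x^3 - 6*x^2 + 12*x - 8

The characteristic polynomial is χ_A(x) = (x - 2)^3, so the eigenvalues are known. The minimal polynomial is
  m_A(x) = Π_λ (x − λ)^{k_λ}
where k_λ is the size of the *largest* Jordan block for λ (equivalently, the smallest k with (A − λI)^k v = 0 for every generalised eigenvector v of λ).

  λ = 2: largest Jordan block has size 3, contributing (x − 2)^3

So m_A(x) = (x - 2)^3 = x^3 - 6*x^2 + 12*x - 8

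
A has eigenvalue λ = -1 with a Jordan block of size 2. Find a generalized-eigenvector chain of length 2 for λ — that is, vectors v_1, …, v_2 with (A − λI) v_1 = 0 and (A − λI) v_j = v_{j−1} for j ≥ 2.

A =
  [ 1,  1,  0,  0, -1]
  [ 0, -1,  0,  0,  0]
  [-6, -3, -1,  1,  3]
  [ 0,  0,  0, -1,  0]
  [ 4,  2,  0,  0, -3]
A Jordan chain for λ = -1 of length 2:
v_1 = (2, 0, -6, 0, 4)ᵀ
v_2 = (1, 0, 0, 0, 0)ᵀ

Let N = A − (-1)·I. We want v_2 with N^2 v_2 = 0 but N^1 v_2 ≠ 0; then v_{j-1} := N · v_j for j = 2, …, 2.

Pick v_2 = (1, 0, 0, 0, 0)ᵀ.
Then v_1 = N · v_2 = (2, 0, -6, 0, 4)ᵀ.

Sanity check: (A − (-1)·I) v_1 = (0, 0, 0, 0, 0)ᵀ = 0. ✓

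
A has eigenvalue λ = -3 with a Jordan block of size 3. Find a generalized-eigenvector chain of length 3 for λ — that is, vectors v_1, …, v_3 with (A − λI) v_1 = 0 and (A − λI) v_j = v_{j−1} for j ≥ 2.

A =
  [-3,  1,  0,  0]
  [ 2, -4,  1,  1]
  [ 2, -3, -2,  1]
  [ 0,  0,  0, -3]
A Jordan chain for λ = -3 of length 3:
v_1 = (2, 0, -4, 0)ᵀ
v_2 = (0, 2, 2, 0)ᵀ
v_3 = (1, 0, 0, 0)ᵀ

Let N = A − (-3)·I. We want v_3 with N^3 v_3 = 0 but N^2 v_3 ≠ 0; then v_{j-1} := N · v_j for j = 3, …, 2.

Pick v_3 = (1, 0, 0, 0)ᵀ.
Then v_2 = N · v_3 = (0, 2, 2, 0)ᵀ.
Then v_1 = N · v_2 = (2, 0, -4, 0)ᵀ.

Sanity check: (A − (-3)·I) v_1 = (0, 0, 0, 0)ᵀ = 0. ✓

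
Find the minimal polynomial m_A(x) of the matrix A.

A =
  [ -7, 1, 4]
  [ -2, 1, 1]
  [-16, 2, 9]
x^3 - 3*x^2 + 3*x - 1

The characteristic polynomial is χ_A(x) = (x - 1)^3, so the eigenvalues are known. The minimal polynomial is
  m_A(x) = Π_λ (x − λ)^{k_λ}
where k_λ is the size of the *largest* Jordan block for λ (equivalently, the smallest k with (A − λI)^k v = 0 for every generalised eigenvector v of λ).

  λ = 1: largest Jordan block has size 3, contributing (x − 1)^3

So m_A(x) = (x - 1)^3 = x^3 - 3*x^2 + 3*x - 1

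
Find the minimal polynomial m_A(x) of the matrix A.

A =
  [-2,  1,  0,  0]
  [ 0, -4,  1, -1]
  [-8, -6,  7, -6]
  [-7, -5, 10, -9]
x^4 + 8*x^3 + 18*x^2 - 27

The characteristic polynomial is χ_A(x) = (x - 1)*(x + 3)^3, so the eigenvalues are known. The minimal polynomial is
  m_A(x) = Π_λ (x − λ)^{k_λ}
where k_λ is the size of the *largest* Jordan block for λ (equivalently, the smallest k with (A − λI)^k v = 0 for every generalised eigenvector v of λ).

  λ = -3: largest Jordan block has size 3, contributing (x + 3)^3
  λ = 1: largest Jordan block has size 1, contributing (x − 1)

So m_A(x) = (x - 1)*(x + 3)^3 = x^4 + 8*x^3 + 18*x^2 - 27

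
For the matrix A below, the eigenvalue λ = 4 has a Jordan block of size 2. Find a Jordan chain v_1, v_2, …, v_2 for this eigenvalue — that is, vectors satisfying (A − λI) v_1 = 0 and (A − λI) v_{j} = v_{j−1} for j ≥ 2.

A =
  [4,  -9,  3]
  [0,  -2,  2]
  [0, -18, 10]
A Jordan chain for λ = 4 of length 2:
v_1 = (-9, -6, -18)ᵀ
v_2 = (0, 1, 0)ᵀ

Let N = A − (4)·I. We want v_2 with N^2 v_2 = 0 but N^1 v_2 ≠ 0; then v_{j-1} := N · v_j for j = 2, …, 2.

Pick v_2 = (0, 1, 0)ᵀ.
Then v_1 = N · v_2 = (-9, -6, -18)ᵀ.

Sanity check: (A − (4)·I) v_1 = (0, 0, 0)ᵀ = 0. ✓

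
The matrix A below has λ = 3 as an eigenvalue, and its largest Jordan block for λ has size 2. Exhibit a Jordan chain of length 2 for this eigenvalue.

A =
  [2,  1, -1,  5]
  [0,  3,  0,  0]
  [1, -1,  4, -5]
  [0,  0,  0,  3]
A Jordan chain for λ = 3 of length 2:
v_1 = (-1, 0, 1, 0)ᵀ
v_2 = (1, 0, 0, 0)ᵀ

Let N = A − (3)·I. We want v_2 with N^2 v_2 = 0 but N^1 v_2 ≠ 0; then v_{j-1} := N · v_j for j = 2, …, 2.

Pick v_2 = (1, 0, 0, 0)ᵀ.
Then v_1 = N · v_2 = (-1, 0, 1, 0)ᵀ.

Sanity check: (A − (3)·I) v_1 = (0, 0, 0, 0)ᵀ = 0. ✓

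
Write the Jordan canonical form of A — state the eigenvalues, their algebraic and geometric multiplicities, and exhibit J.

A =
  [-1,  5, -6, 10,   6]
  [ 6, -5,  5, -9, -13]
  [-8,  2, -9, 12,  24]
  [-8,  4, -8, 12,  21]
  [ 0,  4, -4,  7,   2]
J_3(-1) ⊕ J_2(1)

The characteristic polynomial is
  det(x·I − A) = x^5 + x^4 - 2*x^3 - 2*x^2 + x + 1 = (x - 1)^2*(x + 1)^3

Eigenvalues and multiplicities (the geometric multiplicity of λ is n − rank(A − λI), which equals the number of Jordan blocks for λ):
  λ = -1: algebraic multiplicity = 3, geometric multiplicity = 1
  λ = 1: algebraic multiplicity = 2, geometric multiplicity = 1

Determining the block sizes for each eigenvalue:
  λ = -1: one block (gm = 1), so the single block has size am = 3 → block sizes [3]
  λ = 1: one block (gm = 1), so the single block has size am = 2 → block sizes [2]

Assembling the blocks gives a Jordan form
J =
  [-1,  1,  0, 0, 0]
  [ 0, -1,  1, 0, 0]
  [ 0,  0, -1, 0, 0]
  [ 0,  0,  0, 1, 1]
  [ 0,  0,  0, 0, 1]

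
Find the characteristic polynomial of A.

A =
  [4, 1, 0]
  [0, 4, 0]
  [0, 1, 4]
x^3 - 12*x^2 + 48*x - 64

Expanding det(x·I − A) (e.g. by cofactor expansion or by noting that A is similar to its Jordan form J, which has the same characteristic polynomial as A) gives
  χ_A(x) = x^3 - 12*x^2 + 48*x - 64
which factors as (x - 4)^3. The eigenvalues (with algebraic multiplicities) are λ = 4 with multiplicity 3.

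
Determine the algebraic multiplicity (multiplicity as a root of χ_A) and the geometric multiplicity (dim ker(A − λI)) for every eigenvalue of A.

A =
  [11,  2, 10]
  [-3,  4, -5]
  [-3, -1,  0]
λ = 5: alg = 3, geom = 2

Step 1 — factor the characteristic polynomial to read off the algebraic multiplicities:
  χ_A(x) = (x - 5)^3

Step 2 — compute geometric multiplicities via the rank-nullity identity g(λ) = n − rank(A − λI):
  rank(A − (5)·I) = 1, so dim ker(A − (5)·I) = n − 1 = 2

Summary:
  λ = 5: algebraic multiplicity = 3, geometric multiplicity = 2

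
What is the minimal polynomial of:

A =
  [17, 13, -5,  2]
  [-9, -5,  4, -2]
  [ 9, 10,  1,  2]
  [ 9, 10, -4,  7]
x^3 - 15*x^2 + 75*x - 125

The characteristic polynomial is χ_A(x) = (x - 5)^4, so the eigenvalues are known. The minimal polynomial is
  m_A(x) = Π_λ (x − λ)^{k_λ}
where k_λ is the size of the *largest* Jordan block for λ (equivalently, the smallest k with (A − λI)^k v = 0 for every generalised eigenvector v of λ).

  λ = 5: largest Jordan block has size 3, contributing (x − 5)^3

So m_A(x) = (x - 5)^3 = x^3 - 15*x^2 + 75*x - 125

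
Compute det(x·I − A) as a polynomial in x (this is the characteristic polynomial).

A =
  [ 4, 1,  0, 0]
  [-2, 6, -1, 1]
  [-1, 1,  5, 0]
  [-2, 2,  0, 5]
x^4 - 20*x^3 + 150*x^2 - 500*x + 625

Expanding det(x·I − A) (e.g. by cofactor expansion or by noting that A is similar to its Jordan form J, which has the same characteristic polynomial as A) gives
  χ_A(x) = x^4 - 20*x^3 + 150*x^2 - 500*x + 625
which factors as (x - 5)^4. The eigenvalues (with algebraic multiplicities) are λ = 5 with multiplicity 4.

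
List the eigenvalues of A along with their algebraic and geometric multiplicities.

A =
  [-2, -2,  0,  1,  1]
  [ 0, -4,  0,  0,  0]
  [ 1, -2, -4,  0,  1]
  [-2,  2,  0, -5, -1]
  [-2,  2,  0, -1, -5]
λ = -4: alg = 5, geom = 3

Step 1 — factor the characteristic polynomial to read off the algebraic multiplicities:
  χ_A(x) = (x + 4)^5

Step 2 — compute geometric multiplicities via the rank-nullity identity g(λ) = n − rank(A − λI):
  rank(A − (-4)·I) = 2, so dim ker(A − (-4)·I) = n − 2 = 3

Summary:
  λ = -4: algebraic multiplicity = 5, geometric multiplicity = 3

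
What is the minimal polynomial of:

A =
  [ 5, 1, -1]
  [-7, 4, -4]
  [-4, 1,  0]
x^3 - 9*x^2 + 27*x - 27

The characteristic polynomial is χ_A(x) = (x - 3)^3, so the eigenvalues are known. The minimal polynomial is
  m_A(x) = Π_λ (x − λ)^{k_λ}
where k_λ is the size of the *largest* Jordan block for λ (equivalently, the smallest k with (A − λI)^k v = 0 for every generalised eigenvector v of λ).

  λ = 3: largest Jordan block has size 3, contributing (x − 3)^3

So m_A(x) = (x - 3)^3 = x^3 - 9*x^2 + 27*x - 27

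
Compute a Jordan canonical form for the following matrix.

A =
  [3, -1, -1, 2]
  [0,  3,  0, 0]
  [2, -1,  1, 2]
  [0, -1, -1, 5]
J_3(3) ⊕ J_1(3)

The characteristic polynomial is
  det(x·I − A) = x^4 - 12*x^3 + 54*x^2 - 108*x + 81 = (x - 3)^4

Eigenvalues and multiplicities (the geometric multiplicity of λ is n − rank(A − λI), which equals the number of Jordan blocks for λ):
  λ = 3: algebraic multiplicity = 4, geometric multiplicity = 2

Determining the block sizes for each eigenvalue:
  λ = 3: with am = 4 and gm = 2, the partition is not yet determined (e.g. several partitions of 4 into 2 parts exist). Let N = A − (3)·I. Computing rank(N^1) = 2, rank(N^2) = 1, rank(N^3) = 0; the number of blocks of size ≥ j is rank(N^{j−1}) − rank(N^j), giving [2, 1, 1]. So we have 1 block(s) of size 3, 1 block(s) of size 1 → block sizes [3, 1]

Assembling the blocks gives a Jordan form
J =
  [3, 1, 0, 0]
  [0, 3, 1, 0]
  [0, 0, 3, 0]
  [0, 0, 0, 3]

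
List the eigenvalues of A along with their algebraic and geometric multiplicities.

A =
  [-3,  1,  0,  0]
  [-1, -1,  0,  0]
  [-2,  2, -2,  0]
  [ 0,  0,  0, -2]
λ = -2: alg = 4, geom = 3

Step 1 — factor the characteristic polynomial to read off the algebraic multiplicities:
  χ_A(x) = (x + 2)^4

Step 2 — compute geometric multiplicities via the rank-nullity identity g(λ) = n − rank(A − λI):
  rank(A − (-2)·I) = 1, so dim ker(A − (-2)·I) = n − 1 = 3

Summary:
  λ = -2: algebraic multiplicity = 4, geometric multiplicity = 3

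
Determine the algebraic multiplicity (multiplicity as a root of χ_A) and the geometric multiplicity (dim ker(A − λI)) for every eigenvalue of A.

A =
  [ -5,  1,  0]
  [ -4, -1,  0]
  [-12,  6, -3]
λ = -3: alg = 3, geom = 2

Step 1 — factor the characteristic polynomial to read off the algebraic multiplicities:
  χ_A(x) = (x + 3)^3

Step 2 — compute geometric multiplicities via the rank-nullity identity g(λ) = n − rank(A − λI):
  rank(A − (-3)·I) = 1, so dim ker(A − (-3)·I) = n − 1 = 2

Summary:
  λ = -3: algebraic multiplicity = 3, geometric multiplicity = 2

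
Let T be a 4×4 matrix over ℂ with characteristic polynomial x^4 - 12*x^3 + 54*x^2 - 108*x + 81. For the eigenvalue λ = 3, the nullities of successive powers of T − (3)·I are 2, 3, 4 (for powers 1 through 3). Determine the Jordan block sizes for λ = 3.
Block sizes for λ = 3: [3, 1]

From the dimensions of kernels of powers, the number of Jordan blocks of size at least j is d_j − d_{j−1} where d_j = dim ker(N^j) (with d_0 = 0). Computing the differences gives [2, 1, 1].
The number of blocks of size exactly k is (#blocks of size ≥ k) − (#blocks of size ≥ k + 1), so the partition is: 1 block(s) of size 1, 1 block(s) of size 3.
In nonincreasing order the block sizes are [3, 1].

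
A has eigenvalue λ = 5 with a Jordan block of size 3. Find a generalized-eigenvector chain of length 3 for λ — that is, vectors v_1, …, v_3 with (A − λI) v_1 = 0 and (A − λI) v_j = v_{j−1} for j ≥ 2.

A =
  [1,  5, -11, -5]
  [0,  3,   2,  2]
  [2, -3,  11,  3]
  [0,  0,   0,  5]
A Jordan chain for λ = 5 of length 3:
v_1 = (-6, 4, 4, 0)ᵀ
v_2 = (-4, 0, 2, 0)ᵀ
v_3 = (1, 0, 0, 0)ᵀ

Let N = A − (5)·I. We want v_3 with N^3 v_3 = 0 but N^2 v_3 ≠ 0; then v_{j-1} := N · v_j for j = 3, …, 2.

Pick v_3 = (1, 0, 0, 0)ᵀ.
Then v_2 = N · v_3 = (-4, 0, 2, 0)ᵀ.
Then v_1 = N · v_2 = (-6, 4, 4, 0)ᵀ.

Sanity check: (A − (5)·I) v_1 = (0, 0, 0, 0)ᵀ = 0. ✓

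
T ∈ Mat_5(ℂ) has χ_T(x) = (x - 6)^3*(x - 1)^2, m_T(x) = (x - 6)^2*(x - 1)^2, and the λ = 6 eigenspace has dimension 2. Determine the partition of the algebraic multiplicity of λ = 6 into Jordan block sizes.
Block sizes for λ = 6: [2, 1]

Step 1 — from the characteristic polynomial, algebraic multiplicity of λ = 6 is 3. From dim ker(T − (6)·I) = 2, there are exactly 2 Jordan blocks for λ = 6.
Step 2 — from the minimal polynomial, the factor (x − 6)^2 tells us the largest block for λ = 6 has size 2.
Step 3 — with total size 3, 2 blocks, and largest block 2, the block sizes (in nonincreasing order) are [2, 1].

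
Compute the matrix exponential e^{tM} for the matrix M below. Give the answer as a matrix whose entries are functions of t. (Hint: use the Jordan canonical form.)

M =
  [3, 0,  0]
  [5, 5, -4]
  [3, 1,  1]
e^{tM} =
  [exp(3*t), 0, 0]
  [-t^2*exp(3*t) + 5*t*exp(3*t), 2*t*exp(3*t) + exp(3*t), -4*t*exp(3*t)]
  [-t^2*exp(3*t)/2 + 3*t*exp(3*t), t*exp(3*t), -2*t*exp(3*t) + exp(3*t)]

Strategy: write M = P · J · P⁻¹ where J is a Jordan canonical form, so e^{tM} = P · e^{tJ} · P⁻¹, and e^{tJ} can be computed block-by-block.

M has Jordan form
J =
  [3, 1, 0]
  [0, 3, 1]
  [0, 0, 3]
(up to reordering of blocks).

Per-block formulas:
  For a 3×3 Jordan block J_3(3): exp(t · J_3(3)) = e^(3t)·(I + t·N + (t^2/2)·N^2), where N is the 3×3 nilpotent shift.

After assembling e^{tJ} and conjugating by P, we get:

e^{tM} =
  [exp(3*t), 0, 0]
  [-t^2*exp(3*t) + 5*t*exp(3*t), 2*t*exp(3*t) + exp(3*t), -4*t*exp(3*t)]
  [-t^2*exp(3*t)/2 + 3*t*exp(3*t), t*exp(3*t), -2*t*exp(3*t) + exp(3*t)]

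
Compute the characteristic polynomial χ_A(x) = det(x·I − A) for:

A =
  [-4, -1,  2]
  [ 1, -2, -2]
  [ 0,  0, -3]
x^3 + 9*x^2 + 27*x + 27

Expanding det(x·I − A) (e.g. by cofactor expansion or by noting that A is similar to its Jordan form J, which has the same characteristic polynomial as A) gives
  χ_A(x) = x^3 + 9*x^2 + 27*x + 27
which factors as (x + 3)^3. The eigenvalues (with algebraic multiplicities) are λ = -3 with multiplicity 3.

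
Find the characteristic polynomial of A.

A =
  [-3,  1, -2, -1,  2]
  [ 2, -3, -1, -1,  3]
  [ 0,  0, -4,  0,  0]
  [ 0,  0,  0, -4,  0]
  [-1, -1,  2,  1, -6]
x^5 + 20*x^4 + 160*x^3 + 640*x^2 + 1280*x + 1024

Expanding det(x·I − A) (e.g. by cofactor expansion or by noting that A is similar to its Jordan form J, which has the same characteristic polynomial as A) gives
  χ_A(x) = x^5 + 20*x^4 + 160*x^3 + 640*x^2 + 1280*x + 1024
which factors as (x + 4)^5. The eigenvalues (with algebraic multiplicities) are λ = -4 with multiplicity 5.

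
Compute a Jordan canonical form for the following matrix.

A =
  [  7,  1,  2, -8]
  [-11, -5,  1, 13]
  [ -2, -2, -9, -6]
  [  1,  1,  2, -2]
J_3(-5) ⊕ J_1(6)

The characteristic polynomial is
  det(x·I − A) = x^4 + 9*x^3 - 15*x^2 - 325*x - 750 = (x - 6)*(x + 5)^3

Eigenvalues and multiplicities (the geometric multiplicity of λ is n − rank(A − λI), which equals the number of Jordan blocks for λ):
  λ = -5: algebraic multiplicity = 3, geometric multiplicity = 1
  λ = 6: algebraic multiplicity = 1, geometric multiplicity = 1

Determining the block sizes for each eigenvalue:
  λ = -5: one block (gm = 1), so the single block has size am = 3 → block sizes [3]
  λ = 6: one block (gm = 1), so the single block has size am = 1 → block sizes [1]

Assembling the blocks gives a Jordan form
J =
  [-5,  1,  0, 0]
  [ 0, -5,  1, 0]
  [ 0,  0, -5, 0]
  [ 0,  0,  0, 6]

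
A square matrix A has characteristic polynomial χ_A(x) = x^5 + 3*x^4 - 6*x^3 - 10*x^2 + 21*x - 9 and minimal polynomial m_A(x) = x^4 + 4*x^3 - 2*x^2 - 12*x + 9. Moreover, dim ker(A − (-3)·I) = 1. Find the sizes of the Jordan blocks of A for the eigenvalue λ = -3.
Block sizes for λ = -3: [2]

Step 1 — from the characteristic polynomial, algebraic multiplicity of λ = -3 is 2. From dim ker(A − (-3)·I) = 1, there are exactly 1 Jordan blocks for λ = -3.
Step 2 — from the minimal polynomial, the factor (x + 3)^2 tells us the largest block for λ = -3 has size 2.
Step 3 — with total size 2, 1 blocks, and largest block 2, the block sizes (in nonincreasing order) are [2].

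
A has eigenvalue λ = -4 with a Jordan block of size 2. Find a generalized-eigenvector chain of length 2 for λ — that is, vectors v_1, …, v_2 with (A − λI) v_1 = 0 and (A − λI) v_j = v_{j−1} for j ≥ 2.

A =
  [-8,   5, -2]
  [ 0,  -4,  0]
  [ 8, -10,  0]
A Jordan chain for λ = -4 of length 2:
v_1 = (-4, 0, 8)ᵀ
v_2 = (1, 0, 0)ᵀ

Let N = A − (-4)·I. We want v_2 with N^2 v_2 = 0 but N^1 v_2 ≠ 0; then v_{j-1} := N · v_j for j = 2, …, 2.

Pick v_2 = (1, 0, 0)ᵀ.
Then v_1 = N · v_2 = (-4, 0, 8)ᵀ.

Sanity check: (A − (-4)·I) v_1 = (0, 0, 0)ᵀ = 0. ✓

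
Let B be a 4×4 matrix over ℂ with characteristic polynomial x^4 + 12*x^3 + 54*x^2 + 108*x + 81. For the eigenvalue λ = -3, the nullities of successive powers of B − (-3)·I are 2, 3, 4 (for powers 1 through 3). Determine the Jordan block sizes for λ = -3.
Block sizes for λ = -3: [3, 1]

From the dimensions of kernels of powers, the number of Jordan blocks of size at least j is d_j − d_{j−1} where d_j = dim ker(N^j) (with d_0 = 0). Computing the differences gives [2, 1, 1].
The number of blocks of size exactly k is (#blocks of size ≥ k) − (#blocks of size ≥ k + 1), so the partition is: 1 block(s) of size 1, 1 block(s) of size 3.
In nonincreasing order the block sizes are [3, 1].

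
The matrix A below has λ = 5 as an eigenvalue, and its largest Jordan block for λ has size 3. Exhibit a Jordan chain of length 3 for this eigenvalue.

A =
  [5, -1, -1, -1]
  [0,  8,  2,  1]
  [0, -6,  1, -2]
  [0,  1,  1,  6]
A Jordan chain for λ = 5 of length 3:
v_1 = (2, -2, 4, -2)ᵀ
v_2 = (-1, 3, -6, 1)ᵀ
v_3 = (0, 1, 0, 0)ᵀ

Let N = A − (5)·I. We want v_3 with N^3 v_3 = 0 but N^2 v_3 ≠ 0; then v_{j-1} := N · v_j for j = 3, …, 2.

Pick v_3 = (0, 1, 0, 0)ᵀ.
Then v_2 = N · v_3 = (-1, 3, -6, 1)ᵀ.
Then v_1 = N · v_2 = (2, -2, 4, -2)ᵀ.

Sanity check: (A − (5)·I) v_1 = (0, 0, 0, 0)ᵀ = 0. ✓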